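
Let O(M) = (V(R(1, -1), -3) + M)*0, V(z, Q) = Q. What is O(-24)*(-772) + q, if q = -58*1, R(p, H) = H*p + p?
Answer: -58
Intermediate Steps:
R(p, H) = p + H*p
q = -58
O(M) = 0 (O(M) = (-3 + M)*0 = 0)
O(-24)*(-772) + q = 0*(-772) - 58 = 0 - 58 = -58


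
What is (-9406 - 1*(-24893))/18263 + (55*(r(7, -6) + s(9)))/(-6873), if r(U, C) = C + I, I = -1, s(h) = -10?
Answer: 123518056/125521599 ≈ 0.98404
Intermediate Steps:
r(U, C) = -1 + C (r(U, C) = C - 1 = -1 + C)
(-9406 - 1*(-24893))/18263 + (55*(r(7, -6) + s(9)))/(-6873) = (-9406 - 1*(-24893))/18263 + (55*((-1 - 6) - 10))/(-6873) = (-9406 + 24893)*(1/18263) + (55*(-7 - 10))*(-1/6873) = 15487*(1/18263) + (55*(-17))*(-1/6873) = 15487/18263 - 935*(-1/6873) = 15487/18263 + 935/6873 = 123518056/125521599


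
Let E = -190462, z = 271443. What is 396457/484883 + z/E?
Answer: -56108103035/92351785946 ≈ -0.60755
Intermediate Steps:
396457/484883 + z/E = 396457/484883 + 271443/(-190462) = 396457*(1/484883) + 271443*(-1/190462) = 396457/484883 - 271443/190462 = -56108103035/92351785946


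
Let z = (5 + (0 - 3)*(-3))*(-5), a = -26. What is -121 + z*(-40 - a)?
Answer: 859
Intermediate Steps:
z = -70 (z = (5 - 3*(-3))*(-5) = (5 + 9)*(-5) = 14*(-5) = -70)
-121 + z*(-40 - a) = -121 - 70*(-40 - 1*(-26)) = -121 - 70*(-40 + 26) = -121 - 70*(-14) = -121 + 980 = 859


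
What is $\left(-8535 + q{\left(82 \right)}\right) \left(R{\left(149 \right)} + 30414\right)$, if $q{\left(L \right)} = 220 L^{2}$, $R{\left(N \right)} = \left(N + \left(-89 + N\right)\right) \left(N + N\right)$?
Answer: $136332178520$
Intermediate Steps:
$R{\left(N \right)} = 2 N \left(-89 + 2 N\right)$ ($R{\left(N \right)} = \left(-89 + 2 N\right) 2 N = 2 N \left(-89 + 2 N\right)$)
$\left(-8535 + q{\left(82 \right)}\right) \left(R{\left(149 \right)} + 30414\right) = \left(-8535 + 220 \cdot 82^{2}\right) \left(2 \cdot 149 \left(-89 + 2 \cdot 149\right) + 30414\right) = \left(-8535 + 220 \cdot 6724\right) \left(2 \cdot 149 \left(-89 + 298\right) + 30414\right) = \left(-8535 + 1479280\right) \left(2 \cdot 149 \cdot 209 + 30414\right) = 1470745 \left(62282 + 30414\right) = 1470745 \cdot 92696 = 136332178520$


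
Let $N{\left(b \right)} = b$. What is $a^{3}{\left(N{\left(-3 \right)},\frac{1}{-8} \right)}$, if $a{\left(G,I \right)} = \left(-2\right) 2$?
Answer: $-64$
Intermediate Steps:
$a{\left(G,I \right)} = -4$
$a^{3}{\left(N{\left(-3 \right)},\frac{1}{-8} \right)} = \left(-4\right)^{3} = -64$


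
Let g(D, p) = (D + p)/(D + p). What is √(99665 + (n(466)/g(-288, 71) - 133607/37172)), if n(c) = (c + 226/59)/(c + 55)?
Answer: √32529865958081207956849/571315054 ≈ 315.69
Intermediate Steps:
n(c) = (226/59 + c)/(55 + c) (n(c) = (c + 226*(1/59))/(55 + c) = (c + 226/59)/(55 + c) = (226/59 + c)/(55 + c))
g(D, p) = 1
√(99665 + (n(466)/g(-288, 71) - 133607/37172)) = √(99665 + (((226/59 + 466)/(55 + 466))/1 - 133607/37172)) = √(99665 + (((27720/59)/521)*1 - 133607*1/37172)) = √(99665 + (((1/521)*(27720/59))*1 - 133607/37172)) = √(99665 + ((27720/30739)*1 - 133607/37172)) = √(99665 + (27720/30739 - 133607/37172)) = √(99665 - 3076537733/1142630108) = √(113877153176087/1142630108) = √32529865958081207956849/571315054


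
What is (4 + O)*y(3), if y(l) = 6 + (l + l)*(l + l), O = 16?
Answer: 840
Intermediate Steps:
y(l) = 6 + 4*l**2 (y(l) = 6 + (2*l)*(2*l) = 6 + 4*l**2)
(4 + O)*y(3) = (4 + 16)*(6 + 4*3**2) = 20*(6 + 4*9) = 20*(6 + 36) = 20*42 = 840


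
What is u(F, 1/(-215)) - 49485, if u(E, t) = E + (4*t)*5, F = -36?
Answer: -2129407/43 ≈ -49521.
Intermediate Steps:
u(E, t) = E + 20*t
u(F, 1/(-215)) - 49485 = (-36 + 20/(-215)) - 49485 = (-36 + 20*(-1/215)) - 49485 = (-36 - 4/43) - 49485 = -1552/43 - 49485 = -2129407/43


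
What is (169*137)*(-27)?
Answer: -625131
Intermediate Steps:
(169*137)*(-27) = 23153*(-27) = -625131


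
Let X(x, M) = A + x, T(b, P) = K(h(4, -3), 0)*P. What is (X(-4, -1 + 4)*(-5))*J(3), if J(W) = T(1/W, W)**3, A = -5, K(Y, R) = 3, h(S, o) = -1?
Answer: 32805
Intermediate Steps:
T(b, P) = 3*P
J(W) = 27*W**3 (J(W) = (3*W)**3 = 27*W**3)
X(x, M) = -5 + x
(X(-4, -1 + 4)*(-5))*J(3) = ((-5 - 4)*(-5))*(27*3**3) = (-9*(-5))*(27*27) = 45*729 = 32805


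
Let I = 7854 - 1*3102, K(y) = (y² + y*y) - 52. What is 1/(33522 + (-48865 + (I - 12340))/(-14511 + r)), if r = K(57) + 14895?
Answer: 6830/228898807 ≈ 2.9838e-5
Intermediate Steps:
K(y) = -52 + 2*y² (K(y) = (y² + y²) - 52 = 2*y² - 52 = -52 + 2*y²)
r = 21341 (r = (-52 + 2*57²) + 14895 = (-52 + 2*3249) + 14895 = (-52 + 6498) + 14895 = 6446 + 14895 = 21341)
I = 4752 (I = 7854 - 3102 = 4752)
1/(33522 + (-48865 + (I - 12340))/(-14511 + r)) = 1/(33522 + (-48865 + (4752 - 12340))/(-14511 + 21341)) = 1/(33522 + (-48865 - 7588)/6830) = 1/(33522 - 56453*1/6830) = 1/(33522 - 56453/6830) = 1/(228898807/6830) = 6830/228898807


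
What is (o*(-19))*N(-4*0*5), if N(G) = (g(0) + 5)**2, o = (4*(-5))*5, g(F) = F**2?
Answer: 47500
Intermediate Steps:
o = -100 (o = -20*5 = -100)
N(G) = 25 (N(G) = (0**2 + 5)**2 = (0 + 5)**2 = 5**2 = 25)
(o*(-19))*N(-4*0*5) = -100*(-19)*25 = 1900*25 = 47500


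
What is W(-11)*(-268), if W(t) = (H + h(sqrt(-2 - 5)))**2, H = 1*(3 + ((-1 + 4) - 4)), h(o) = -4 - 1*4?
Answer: -9648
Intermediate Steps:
h(o) = -8 (h(o) = -4 - 4 = -8)
H = 2 (H = 1*(3 + (3 - 4)) = 1*(3 - 1) = 1*2 = 2)
W(t) = 36 (W(t) = (2 - 8)**2 = (-6)**2 = 36)
W(-11)*(-268) = 36*(-268) = -9648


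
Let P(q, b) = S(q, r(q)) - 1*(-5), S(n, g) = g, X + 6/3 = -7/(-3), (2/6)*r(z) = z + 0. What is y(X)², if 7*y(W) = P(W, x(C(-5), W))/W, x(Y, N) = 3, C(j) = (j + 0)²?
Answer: 324/49 ≈ 6.6122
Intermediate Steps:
r(z) = 3*z (r(z) = 3*(z + 0) = 3*z)
C(j) = j²
X = ⅓ (X = -2 - 7/(-3) = -2 - 7*(-⅓) = -2 + 7/3 = ⅓ ≈ 0.33333)
P(q, b) = 5 + 3*q (P(q, b) = 3*q - 1*(-5) = 3*q + 5 = 5 + 3*q)
y(W) = (5 + 3*W)/(7*W) (y(W) = ((5 + 3*W)/W)/7 = (5 + 3*W)/(7*W))
y(X)² = ((5 + 3*(⅓))/(7*(⅓)))² = ((⅐)*3*(5 + 1))² = ((⅐)*3*6)² = (18/7)² = 324/49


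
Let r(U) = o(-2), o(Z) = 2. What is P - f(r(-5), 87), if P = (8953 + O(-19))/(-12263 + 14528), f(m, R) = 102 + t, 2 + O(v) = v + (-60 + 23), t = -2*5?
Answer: -13299/151 ≈ -88.073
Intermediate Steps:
t = -10
O(v) = -39 + v (O(v) = -2 + (v + (-60 + 23)) = -2 + (v - 37) = -2 + (-37 + v) = -39 + v)
r(U) = 2
f(m, R) = 92 (f(m, R) = 102 - 10 = 92)
P = 593/151 (P = (8953 + (-39 - 19))/(-12263 + 14528) = (8953 - 58)/2265 = 8895*(1/2265) = 593/151 ≈ 3.9272)
P - f(r(-5), 87) = 593/151 - 1*92 = 593/151 - 92 = -13299/151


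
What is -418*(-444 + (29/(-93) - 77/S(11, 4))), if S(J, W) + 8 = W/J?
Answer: 33760397/186 ≈ 1.8151e+5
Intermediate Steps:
S(J, W) = -8 + W/J
-418*(-444 + (29/(-93) - 77/S(11, 4))) = -418*(-444 + (29/(-93) - 77/(-8 + 4/11))) = -418*(-444 + (29*(-1/93) - 77/(-8 + 4*(1/11)))) = -418*(-444 + (-29/93 - 77/(-8 + 4/11))) = -418*(-444 + (-29/93 - 77/(-84/11))) = -418*(-444 + (-29/93 - 77*(-11/84))) = -418*(-444 + (-29/93 + 121/12)) = -418*(-444 + 3635/372) = -418*(-161533/372) = 33760397/186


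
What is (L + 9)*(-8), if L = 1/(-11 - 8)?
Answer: -1360/19 ≈ -71.579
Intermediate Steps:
L = -1/19 (L = 1/(-19) = -1/19 ≈ -0.052632)
(L + 9)*(-8) = (-1/19 + 9)*(-8) = (170/19)*(-8) = -1360/19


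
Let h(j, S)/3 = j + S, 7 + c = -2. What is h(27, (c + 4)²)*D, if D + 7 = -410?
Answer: -65052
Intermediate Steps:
D = -417 (D = -7 - 410 = -417)
c = -9 (c = -7 - 2 = -9)
h(j, S) = 3*S + 3*j (h(j, S) = 3*(j + S) = 3*(S + j) = 3*S + 3*j)
h(27, (c + 4)²)*D = (3*(-9 + 4)² + 3*27)*(-417) = (3*(-5)² + 81)*(-417) = (3*25 + 81)*(-417) = (75 + 81)*(-417) = 156*(-417) = -65052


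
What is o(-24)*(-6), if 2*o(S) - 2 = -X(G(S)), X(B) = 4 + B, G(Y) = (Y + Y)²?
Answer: 6918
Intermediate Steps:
G(Y) = 4*Y² (G(Y) = (2*Y)² = 4*Y²)
o(S) = -1 - 2*S² (o(S) = 1 + (-(4 + 4*S²))/2 = 1 + (-4 - 4*S²)/2 = 1 + (-2 - 2*S²) = -1 - 2*S²)
o(-24)*(-6) = (-1 - 2*(-24)²)*(-6) = (-1 - 2*576)*(-6) = (-1 - 1152)*(-6) = -1153*(-6) = 6918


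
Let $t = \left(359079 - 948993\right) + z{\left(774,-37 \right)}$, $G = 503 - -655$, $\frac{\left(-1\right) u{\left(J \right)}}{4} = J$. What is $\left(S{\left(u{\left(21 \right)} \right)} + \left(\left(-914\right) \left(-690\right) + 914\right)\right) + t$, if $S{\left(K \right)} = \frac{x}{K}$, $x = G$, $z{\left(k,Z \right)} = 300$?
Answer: $\frac{587247}{14} \approx 41946.0$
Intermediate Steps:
$u{\left(J \right)} = - 4 J$
$G = 1158$ ($G = 503 + 655 = 1158$)
$x = 1158$
$t = -589614$ ($t = \left(359079 - 948993\right) + 300 = -589914 + 300 = -589614$)
$S{\left(K \right)} = \frac{1158}{K}$
$\left(S{\left(u{\left(21 \right)} \right)} + \left(\left(-914\right) \left(-690\right) + 914\right)\right) + t = \left(\frac{1158}{\left(-4\right) 21} + \left(\left(-914\right) \left(-690\right) + 914\right)\right) - 589614 = \left(\frac{1158}{-84} + \left(630660 + 914\right)\right) - 589614 = \left(1158 \left(- \frac{1}{84}\right) + 631574\right) - 589614 = \left(- \frac{193}{14} + 631574\right) - 589614 = \frac{8841843}{14} - 589614 = \frac{587247}{14}$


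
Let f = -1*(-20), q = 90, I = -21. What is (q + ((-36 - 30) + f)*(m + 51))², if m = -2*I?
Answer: 17539344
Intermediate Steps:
f = 20
m = 42 (m = -2*(-21) = 42)
(q + ((-36 - 30) + f)*(m + 51))² = (90 + ((-36 - 30) + 20)*(42 + 51))² = (90 + (-66 + 20)*93)² = (90 - 46*93)² = (90 - 4278)² = (-4188)² = 17539344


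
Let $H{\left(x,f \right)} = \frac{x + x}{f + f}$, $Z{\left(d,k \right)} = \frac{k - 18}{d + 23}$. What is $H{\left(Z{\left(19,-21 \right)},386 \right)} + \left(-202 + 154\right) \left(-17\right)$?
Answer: $\frac{4409651}{5404} \approx 816.0$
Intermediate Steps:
$Z{\left(d,k \right)} = \frac{-18 + k}{23 + d}$
$H{\left(x,f \right)} = \frac{x}{f}$ ($H{\left(x,f \right)} = \frac{2 x}{2 f} = 2 x \frac{1}{2 f} = \frac{x}{f}$)
$H{\left(Z{\left(19,-21 \right)},386 \right)} + \left(-202 + 154\right) \left(-17\right) = \frac{\frac{1}{23 + 19} \left(-18 - 21\right)}{386} + \left(-202 + 154\right) \left(-17\right) = \frac{1}{42} \left(-39\right) \frac{1}{386} - -816 = \frac{1}{42} \left(-39\right) \frac{1}{386} + 816 = \left(- \frac{13}{14}\right) \frac{1}{386} + 816 = - \frac{13}{5404} + 816 = \frac{4409651}{5404}$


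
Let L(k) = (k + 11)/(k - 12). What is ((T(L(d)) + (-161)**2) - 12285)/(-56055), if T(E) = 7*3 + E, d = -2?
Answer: -191189/784770 ≈ -0.24362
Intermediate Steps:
L(k) = (11 + k)/(-12 + k)
T(E) = 21 + E
((T(L(d)) + (-161)**2) - 12285)/(-56055) = (((21 + (11 - 2)/(-12 - 2)) + (-161)**2) - 12285)/(-56055) = (((21 + 9/(-14)) + 25921) - 12285)*(-1/56055) = (((21 - 1/14*9) + 25921) - 12285)*(-1/56055) = (((21 - 9/14) + 25921) - 12285)*(-1/56055) = ((285/14 + 25921) - 12285)*(-1/56055) = (363179/14 - 12285)*(-1/56055) = (191189/14)*(-1/56055) = -191189/784770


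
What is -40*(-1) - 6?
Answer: 34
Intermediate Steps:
-40*(-1) - 6 = -8*(-5) - 6 = 40 - 6 = 34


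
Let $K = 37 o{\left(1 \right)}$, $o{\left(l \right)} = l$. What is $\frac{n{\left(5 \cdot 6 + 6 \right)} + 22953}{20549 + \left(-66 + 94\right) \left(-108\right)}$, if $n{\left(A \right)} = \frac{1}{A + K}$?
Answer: $\frac{335114}{255865} \approx 1.3097$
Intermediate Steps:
$K = 37$ ($K = 37 \cdot 1 = 37$)
$n{\left(A \right)} = \frac{1}{37 + A}$ ($n{\left(A \right)} = \frac{1}{A + 37} = \frac{1}{37 + A}$)
$\frac{n{\left(5 \cdot 6 + 6 \right)} + 22953}{20549 + \left(-66 + 94\right) \left(-108\right)} = \frac{\frac{1}{37 + \left(5 \cdot 6 + 6\right)} + 22953}{20549 + \left(-66 + 94\right) \left(-108\right)} = \frac{\frac{1}{37 + \left(30 + 6\right)} + 22953}{20549 + 28 \left(-108\right)} = \frac{\frac{1}{37 + 36} + 22953}{20549 - 3024} = \frac{\frac{1}{73} + 22953}{17525} = \left(\frac{1}{73} + 22953\right) \frac{1}{17525} = \frac{1675570}{73} \cdot \frac{1}{17525} = \frac{335114}{255865}$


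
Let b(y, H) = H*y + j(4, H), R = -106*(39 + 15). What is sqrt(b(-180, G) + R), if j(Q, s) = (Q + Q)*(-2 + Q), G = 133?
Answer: 4*I*sqrt(1853) ≈ 172.19*I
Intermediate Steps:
R = -5724 (R = -106*54 = -5724)
j(Q, s) = 2*Q*(-2 + Q) (j(Q, s) = (2*Q)*(-2 + Q) = 2*Q*(-2 + Q))
b(y, H) = 16 + H*y (b(y, H) = H*y + 2*4*(-2 + 4) = H*y + 2*4*2 = H*y + 16 = 16 + H*y)
sqrt(b(-180, G) + R) = sqrt((16 + 133*(-180)) - 5724) = sqrt((16 - 23940) - 5724) = sqrt(-23924 - 5724) = sqrt(-29648) = 4*I*sqrt(1853)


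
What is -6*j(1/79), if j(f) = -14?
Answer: 84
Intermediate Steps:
-6*j(1/79) = -6*(-14) = 84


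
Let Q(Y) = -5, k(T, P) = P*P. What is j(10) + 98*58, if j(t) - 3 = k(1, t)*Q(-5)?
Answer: 5187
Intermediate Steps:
k(T, P) = P²
j(t) = 3 - 5*t² (j(t) = 3 + t²*(-5) = 3 - 5*t²)
j(10) + 98*58 = (3 - 5*10²) + 98*58 = (3 - 5*100) + 5684 = (3 - 500) + 5684 = -497 + 5684 = 5187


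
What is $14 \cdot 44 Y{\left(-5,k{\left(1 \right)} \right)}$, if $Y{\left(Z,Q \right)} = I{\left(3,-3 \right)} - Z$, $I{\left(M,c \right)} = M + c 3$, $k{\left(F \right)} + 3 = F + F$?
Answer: $-616$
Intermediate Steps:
$k{\left(F \right)} = -3 + 2 F$ ($k{\left(F \right)} = -3 + \left(F + F\right) = -3 + 2 F$)
$I{\left(M,c \right)} = M + 3 c$
$Y{\left(Z,Q \right)} = -6 - Z$ ($Y{\left(Z,Q \right)} = \left(3 + 3 \left(-3\right)\right) - Z = \left(3 - 9\right) - Z = -6 - Z$)
$14 \cdot 44 Y{\left(-5,k{\left(1 \right)} \right)} = 14 \cdot 44 \left(-6 - -5\right) = 616 \left(-6 + 5\right) = 616 \left(-1\right) = -616$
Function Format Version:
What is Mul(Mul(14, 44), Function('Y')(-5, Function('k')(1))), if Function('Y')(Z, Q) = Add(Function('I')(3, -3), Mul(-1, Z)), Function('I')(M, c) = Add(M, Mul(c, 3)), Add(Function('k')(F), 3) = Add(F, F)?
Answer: -616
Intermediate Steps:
Function('k')(F) = Add(-3, Mul(2, F)) (Function('k')(F) = Add(-3, Add(F, F)) = Add(-3, Mul(2, F)))
Function('I')(M, c) = Add(M, Mul(3, c))
Function('Y')(Z, Q) = Add(-6, Mul(-1, Z)) (Function('Y')(Z, Q) = Add(Add(3, Mul(3, -3)), Mul(-1, Z)) = Add(Add(3, -9), Mul(-1, Z)) = Add(-6, Mul(-1, Z)))
Mul(Mul(14, 44), Function('Y')(-5, Function('k')(1))) = Mul(Mul(14, 44), Add(-6, Mul(-1, -5))) = Mul(616, Add(-6, 5)) = Mul(616, -1) = -616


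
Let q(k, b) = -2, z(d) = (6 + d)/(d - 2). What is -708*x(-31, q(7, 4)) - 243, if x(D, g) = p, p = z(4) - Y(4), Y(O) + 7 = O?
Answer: -5907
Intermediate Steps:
z(d) = (6 + d)/(-2 + d)
Y(O) = -7 + O
p = 8 (p = (6 + 4)/(-2 + 4) - (-7 + 4) = 10/2 - 1*(-3) = (½)*10 + 3 = 5 + 3 = 8)
x(D, g) = 8
-708*x(-31, q(7, 4)) - 243 = -708*8 - 243 = -5664 - 243 = -5907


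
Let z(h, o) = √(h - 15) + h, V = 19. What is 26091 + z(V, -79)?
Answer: 26112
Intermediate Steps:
z(h, o) = h + √(-15 + h) (z(h, o) = √(-15 + h) + h = h + √(-15 + h))
26091 + z(V, -79) = 26091 + (19 + √(-15 + 19)) = 26091 + (19 + √4) = 26091 + (19 + 2) = 26091 + 21 = 26112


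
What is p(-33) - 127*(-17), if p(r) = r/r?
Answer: 2160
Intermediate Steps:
p(r) = 1
p(-33) - 127*(-17) = 1 - 127*(-17) = 1 - 1*(-2159) = 1 + 2159 = 2160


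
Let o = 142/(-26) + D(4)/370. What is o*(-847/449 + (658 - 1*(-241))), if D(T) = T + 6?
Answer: -1052929656/215969 ≈ -4875.4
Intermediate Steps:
D(T) = 6 + T
o = -2614/481 (o = 142/(-26) + (6 + 4)/370 = 142*(-1/26) + 10*(1/370) = -71/13 + 1/37 = -2614/481 ≈ -5.4345)
o*(-847/449 + (658 - 1*(-241))) = -2614*(-847/449 + (658 - 1*(-241)))/481 = -2614*(-847*1/449 + (658 + 241))/481 = -2614*(-847/449 + 899)/481 = -2614/481*402804/449 = -1052929656/215969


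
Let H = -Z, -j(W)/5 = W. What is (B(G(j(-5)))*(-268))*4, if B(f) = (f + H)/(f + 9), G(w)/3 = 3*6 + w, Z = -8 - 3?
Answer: -75040/69 ≈ -1087.5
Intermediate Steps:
Z = -11
j(W) = -5*W
H = 11 (H = -1*(-11) = 11)
G(w) = 54 + 3*w (G(w) = 3*(3*6 + w) = 3*(18 + w) = 54 + 3*w)
B(f) = (11 + f)/(9 + f) (B(f) = (f + 11)/(f + 9) = (11 + f)/(9 + f))
(B(G(j(-5)))*(-268))*4 = (((11 + (54 + 3*(-5*(-5))))/(9 + (54 + 3*(-5*(-5)))))*(-268))*4 = (((11 + (54 + 3*25))/(9 + (54 + 3*25)))*(-268))*4 = (((11 + (54 + 75))/(9 + (54 + 75)))*(-268))*4 = (((11 + 129)/(9 + 129))*(-268))*4 = ((140/138)*(-268))*4 = (((1/138)*140)*(-268))*4 = ((70/69)*(-268))*4 = -18760/69*4 = -75040/69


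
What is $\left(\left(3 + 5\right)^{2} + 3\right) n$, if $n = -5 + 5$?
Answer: $0$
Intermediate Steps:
$n = 0$
$\left(\left(3 + 5\right)^{2} + 3\right) n = \left(\left(3 + 5\right)^{2} + 3\right) 0 = \left(8^{2} + 3\right) 0 = \left(64 + 3\right) 0 = 67 \cdot 0 = 0$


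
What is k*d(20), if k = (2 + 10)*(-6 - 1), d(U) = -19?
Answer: 1596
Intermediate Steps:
k = -84 (k = 12*(-7) = -84)
k*d(20) = -84*(-19) = 1596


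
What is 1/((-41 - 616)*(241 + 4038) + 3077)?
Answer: -1/2808226 ≈ -3.5610e-7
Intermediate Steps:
1/((-41 - 616)*(241 + 4038) + 3077) = 1/(-657*4279 + 3077) = 1/(-2811303 + 3077) = 1/(-2808226) = -1/2808226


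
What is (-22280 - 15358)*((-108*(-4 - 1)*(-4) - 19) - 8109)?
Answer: 387219744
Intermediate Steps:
(-22280 - 15358)*((-108*(-4 - 1)*(-4) - 19) - 8109) = -37638*((-(-540)*(-4) - 19) - 8109) = -37638*((-108*20 - 19) - 8109) = -37638*((-2160 - 19) - 8109) = -37638*(-2179 - 8109) = -37638*(-10288) = 387219744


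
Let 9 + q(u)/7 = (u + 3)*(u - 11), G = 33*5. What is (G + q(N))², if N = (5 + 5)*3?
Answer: 20169081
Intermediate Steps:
G = 165
N = 30 (N = 10*3 = 30)
q(u) = -63 + 7*(-11 + u)*(3 + u) (q(u) = -63 + 7*((u + 3)*(u - 11)) = -63 + 7*((3 + u)*(-11 + u)) = -63 + 7*((-11 + u)*(3 + u)) = -63 + 7*(-11 + u)*(3 + u))
(G + q(N))² = (165 + (-294 - 56*30 + 7*30²))² = (165 + (-294 - 1680 + 7*900))² = (165 + (-294 - 1680 + 6300))² = (165 + 4326)² = 4491² = 20169081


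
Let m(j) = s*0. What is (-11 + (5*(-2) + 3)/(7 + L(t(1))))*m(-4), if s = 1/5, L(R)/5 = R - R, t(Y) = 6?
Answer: 0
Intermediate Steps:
L(R) = 0 (L(R) = 5*(R - R) = 5*0 = 0)
s = ⅕ ≈ 0.20000
m(j) = 0 (m(j) = (⅕)*0 = 0)
(-11 + (5*(-2) + 3)/(7 + L(t(1))))*m(-4) = (-11 + (5*(-2) + 3)/(7 + 0))*0 = (-11 + (-10 + 3)/7)*0 = (-11 - 7*⅐)*0 = (-11 - 1)*0 = -12*0 = 0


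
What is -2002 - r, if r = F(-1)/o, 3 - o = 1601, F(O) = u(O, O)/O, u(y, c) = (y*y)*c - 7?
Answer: -1599594/799 ≈ -2002.0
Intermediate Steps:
u(y, c) = -7 + c*y**2 (u(y, c) = y**2*c - 7 = c*y**2 - 7 = -7 + c*y**2)
F(O) = (-7 + O**3)/O (F(O) = (-7 + O*O**2)/O = (-7 + O**3)/O)
o = -1598 (o = 3 - 1*1601 = 3 - 1601 = -1598)
r = -4/799 (r = ((-7 + (-1)**3)/(-1))/(-1598) = -(-7 - 1)*(-1/1598) = -1*(-8)*(-1/1598) = 8*(-1/1598) = -4/799 ≈ -0.0050063)
-2002 - r = -2002 - 1*(-4/799) = -2002 + 4/799 = -1599594/799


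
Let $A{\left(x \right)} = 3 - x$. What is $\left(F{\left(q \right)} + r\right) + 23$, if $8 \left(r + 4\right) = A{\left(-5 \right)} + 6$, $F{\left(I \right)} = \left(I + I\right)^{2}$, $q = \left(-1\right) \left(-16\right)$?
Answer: $\frac{4179}{4} \approx 1044.8$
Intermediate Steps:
$q = 16$
$F{\left(I \right)} = 4 I^{2}$ ($F{\left(I \right)} = \left(2 I\right)^{2} = 4 I^{2}$)
$r = - \frac{9}{4}$ ($r = -4 + \frac{\left(3 - -5\right) + 6}{8} = -4 + \frac{\left(3 + 5\right) + 6}{8} = -4 + \frac{8 + 6}{8} = -4 + \frac{1}{8} \cdot 14 = -4 + \frac{7}{4} = - \frac{9}{4} \approx -2.25$)
$\left(F{\left(q \right)} + r\right) + 23 = \left(4 \cdot 16^{2} - \frac{9}{4}\right) + 23 = \left(4 \cdot 256 - \frac{9}{4}\right) + 23 = \left(1024 - \frac{9}{4}\right) + 23 = \frac{4087}{4} + 23 = \frac{4179}{4}$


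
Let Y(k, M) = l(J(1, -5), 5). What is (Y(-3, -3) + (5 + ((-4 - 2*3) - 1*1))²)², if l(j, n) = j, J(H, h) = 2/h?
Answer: 31684/25 ≈ 1267.4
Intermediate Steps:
Y(k, M) = -⅖ (Y(k, M) = 2/(-5) = 2*(-⅕) = -⅖)
(Y(-3, -3) + (5 + ((-4 - 2*3) - 1*1))²)² = (-⅖ + (5 + ((-4 - 2*3) - 1*1))²)² = (-⅖ + (5 + ((-4 - 6) - 1))²)² = (-⅖ + (5 + (-10 - 1))²)² = (-⅖ + (5 - 11)²)² = (-⅖ + (-6)²)² = (-⅖ + 36)² = (178/5)² = 31684/25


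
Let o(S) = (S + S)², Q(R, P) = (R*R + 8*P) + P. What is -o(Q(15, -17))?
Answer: -20736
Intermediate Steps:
Q(R, P) = R² + 9*P (Q(R, P) = (R² + 8*P) + P = R² + 9*P)
o(S) = 4*S² (o(S) = (2*S)² = 4*S²)
-o(Q(15, -17)) = -4*(15² + 9*(-17))² = -4*(225 - 153)² = -4*72² = -4*5184 = -1*20736 = -20736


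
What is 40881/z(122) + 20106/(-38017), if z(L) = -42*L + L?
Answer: -1654743189/190161034 ≈ -8.7018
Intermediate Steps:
z(L) = -41*L
40881/z(122) + 20106/(-38017) = 40881/((-41*122)) + 20106/(-38017) = 40881/(-5002) + 20106*(-1/38017) = 40881*(-1/5002) - 20106/38017 = -40881/5002 - 20106/38017 = -1654743189/190161034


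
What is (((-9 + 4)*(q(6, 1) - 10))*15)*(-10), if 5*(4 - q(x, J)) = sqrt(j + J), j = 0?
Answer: -4650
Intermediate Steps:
q(x, J) = 4 - sqrt(J)/5 (q(x, J) = 4 - sqrt(0 + J)/5 = 4 - sqrt(J)/5)
(((-9 + 4)*(q(6, 1) - 10))*15)*(-10) = (((-9 + 4)*((4 - sqrt(1)/5) - 10))*15)*(-10) = (-5*((4 - 1/5*1) - 10)*15)*(-10) = (-5*((4 - 1/5) - 10)*15)*(-10) = (-5*(19/5 - 10)*15)*(-10) = (-5*(-31/5)*15)*(-10) = (31*15)*(-10) = 465*(-10) = -4650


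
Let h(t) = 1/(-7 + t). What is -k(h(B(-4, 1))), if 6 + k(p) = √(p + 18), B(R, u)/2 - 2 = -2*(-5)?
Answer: 6 - √5219/17 ≈ 1.7504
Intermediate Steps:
B(R, u) = 24 (B(R, u) = 4 + 2*(-2*(-5)) = 4 + 2*10 = 4 + 20 = 24)
k(p) = -6 + √(18 + p) (k(p) = -6 + √(p + 18) = -6 + √(18 + p))
-k(h(B(-4, 1))) = -(-6 + √(18 + 1/(-7 + 24))) = -(-6 + √(18 + 1/17)) = -(-6 + √(307/17)) = -(-6 + √5219/17) = 6 - √5219/17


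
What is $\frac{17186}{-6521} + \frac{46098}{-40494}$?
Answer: $- \frac{166089157}{44010229} \approx -3.7739$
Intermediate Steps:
$\frac{17186}{-6521} + \frac{46098}{-40494} = 17186 \left(- \frac{1}{6521}\right) + 46098 \left(- \frac{1}{40494}\right) = - \frac{17186}{6521} - \frac{7683}{6749} = - \frac{166089157}{44010229}$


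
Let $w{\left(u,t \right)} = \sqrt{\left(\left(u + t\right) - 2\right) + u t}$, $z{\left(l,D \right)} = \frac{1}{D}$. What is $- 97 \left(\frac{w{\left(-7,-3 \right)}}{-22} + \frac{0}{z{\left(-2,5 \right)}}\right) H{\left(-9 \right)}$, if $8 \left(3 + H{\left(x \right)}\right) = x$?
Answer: $- \frac{873}{16} \approx -54.563$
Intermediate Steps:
$H{\left(x \right)} = -3 + \frac{x}{8}$
$w{\left(u,t \right)} = \sqrt{-2 + t + u + t u}$ ($w{\left(u,t \right)} = \sqrt{\left(\left(t + u\right) - 2\right) + t u} = \sqrt{\left(-2 + t + u\right) + t u} = \sqrt{-2 + t + u + t u}$)
$- 97 \left(\frac{w{\left(-7,-3 \right)}}{-22} + \frac{0}{z{\left(-2,5 \right)}}\right) H{\left(-9 \right)} = - 97 \left(\frac{\sqrt{-2 - 3 - 7 - -21}}{-22} + \frac{0}{\frac{1}{5}}\right) \left(-3 + \frac{1}{8} \left(-9\right)\right) = - 97 \left(\sqrt{-2 - 3 - 7 + 21} \left(- \frac{1}{22}\right) + 0 \frac{1}{\frac{1}{5}}\right) \left(-3 - \frac{9}{8}\right) = - 97 \left(\sqrt{9} \left(- \frac{1}{22}\right) + 0 \cdot 5\right) \left(- \frac{33}{8}\right) = - 97 \left(3 \left(- \frac{1}{22}\right) + 0\right) \left(- \frac{33}{8}\right) = - 97 \left(- \frac{3}{22} + 0\right) \left(- \frac{33}{8}\right) = \left(-97\right) \left(- \frac{3}{22}\right) \left(- \frac{33}{8}\right) = \frac{291}{22} \left(- \frac{33}{8}\right) = - \frac{873}{16}$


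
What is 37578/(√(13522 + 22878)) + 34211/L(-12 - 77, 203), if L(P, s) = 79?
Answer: 34211/79 + 18789*√91/910 ≈ 630.01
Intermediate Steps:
37578/(√(13522 + 22878)) + 34211/L(-12 - 77, 203) = 37578/(√(13522 + 22878)) + 34211/79 = 37578/(√36400) + 34211*(1/79) = 37578/((20*√91)) + 34211/79 = 37578*(√91/1820) + 34211/79 = 18789*√91/910 + 34211/79 = 34211/79 + 18789*√91/910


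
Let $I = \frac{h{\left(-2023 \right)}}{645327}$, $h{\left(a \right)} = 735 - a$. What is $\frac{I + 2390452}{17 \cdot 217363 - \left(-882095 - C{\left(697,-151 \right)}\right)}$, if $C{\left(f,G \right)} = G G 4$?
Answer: $\frac{771311610281}{1506344869845} \approx 0.51204$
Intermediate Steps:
$I = \frac{2758}{645327}$ ($I = \frac{735 - -2023}{645327} = \left(735 + 2023\right) \frac{1}{645327} = 2758 \cdot \frac{1}{645327} = \frac{2758}{645327} \approx 0.0042738$)
$C{\left(f,G \right)} = 4 G^{2}$ ($C{\left(f,G \right)} = G^{2} \cdot 4 = 4 G^{2}$)
$\frac{I + 2390452}{17 \cdot 217363 - \left(-882095 - C{\left(697,-151 \right)}\right)} = \frac{\frac{2758}{645327} + 2390452}{17 \cdot 217363 + \left(\left(4 \left(-151\right)^{2} + 1311534\right) - 429439\right)} = \frac{1542623220562}{645327 \left(3695171 + \left(\left(4 \cdot 22801 + 1311534\right) - 429439\right)\right)} = \frac{1542623220562}{645327 \left(3695171 + \left(\left(91204 + 1311534\right) - 429439\right)\right)} = \frac{1542623220562}{645327 \left(3695171 + \left(1402738 - 429439\right)\right)} = \frac{1542623220562}{645327 \left(3695171 + 973299\right)} = \frac{1542623220562}{645327 \cdot 4668470} = \frac{1542623220562}{645327} \cdot \frac{1}{4668470} = \frac{771311610281}{1506344869845}$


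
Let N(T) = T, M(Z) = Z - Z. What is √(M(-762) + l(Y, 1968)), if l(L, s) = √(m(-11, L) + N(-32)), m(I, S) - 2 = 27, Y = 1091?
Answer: 3^(¼)*√I ≈ 0.9306 + 0.9306*I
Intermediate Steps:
m(I, S) = 29 (m(I, S) = 2 + 27 = 29)
M(Z) = 0
l(L, s) = I*√3 (l(L, s) = √(29 - 32) = √(-3) = I*√3)
√(M(-762) + l(Y, 1968)) = √(0 + I*√3) = √(I*√3) = 3^(¼)*√I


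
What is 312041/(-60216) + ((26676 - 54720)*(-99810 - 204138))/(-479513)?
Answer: -513425856661825/28874354808 ≈ -17781.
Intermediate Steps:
312041/(-60216) + ((26676 - 54720)*(-99810 - 204138))/(-479513) = 312041*(-1/60216) - 28044*(-303948)*(-1/479513) = -312041/60216 + 8523917712*(-1/479513) = -312041/60216 - 8523917712/479513 = -513425856661825/28874354808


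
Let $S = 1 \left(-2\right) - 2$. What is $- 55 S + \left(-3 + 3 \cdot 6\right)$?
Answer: $235$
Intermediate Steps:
$S = -4$ ($S = -2 - 2 = -4$)
$- 55 S + \left(-3 + 3 \cdot 6\right) = \left(-55\right) \left(-4\right) + \left(-3 + 3 \cdot 6\right) = 220 + \left(-3 + 18\right) = 220 + 15 = 235$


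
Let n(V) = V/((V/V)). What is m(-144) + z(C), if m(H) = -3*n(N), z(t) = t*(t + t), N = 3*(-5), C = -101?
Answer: 20447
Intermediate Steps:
N = -15
n(V) = V (n(V) = V/1 = V*1 = V)
z(t) = 2*t² (z(t) = t*(2*t) = 2*t²)
m(H) = 45 (m(H) = -3*(-15) = 45)
m(-144) + z(C) = 45 + 2*(-101)² = 45 + 2*10201 = 45 + 20402 = 20447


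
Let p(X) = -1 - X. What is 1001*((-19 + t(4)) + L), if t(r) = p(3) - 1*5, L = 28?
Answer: 0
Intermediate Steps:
t(r) = -9 (t(r) = (-1 - 1*3) - 1*5 = (-1 - 3) - 5 = -4 - 5 = -9)
1001*((-19 + t(4)) + L) = 1001*((-19 - 9) + 28) = 1001*(-28 + 28) = 1001*0 = 0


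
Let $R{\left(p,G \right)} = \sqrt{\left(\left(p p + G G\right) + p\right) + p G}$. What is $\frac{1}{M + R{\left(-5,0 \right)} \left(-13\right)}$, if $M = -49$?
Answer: $\frac{49}{979} - \frac{26 \sqrt{5}}{979} \approx -0.0093338$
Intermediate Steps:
$R{\left(p,G \right)} = \sqrt{p + G^{2} + p^{2} + G p}$ ($R{\left(p,G \right)} = \sqrt{\left(\left(p^{2} + G^{2}\right) + p\right) + G p} = \sqrt{\left(\left(G^{2} + p^{2}\right) + p\right) + G p} = \sqrt{\left(p + G^{2} + p^{2}\right) + G p} = \sqrt{p + G^{2} + p^{2} + G p}$)
$\frac{1}{M + R{\left(-5,0 \right)} \left(-13\right)} = \frac{1}{-49 + \sqrt{-5 + 0^{2} + \left(-5\right)^{2} + 0 \left(-5\right)} \left(-13\right)} = \frac{1}{-49 + \sqrt{-5 + 0 + 25 + 0} \left(-13\right)} = \frac{1}{-49 + \sqrt{20} \left(-13\right)} = \frac{1}{-49 + 2 \sqrt{5} \left(-13\right)} = \frac{1}{-49 - 26 \sqrt{5}}$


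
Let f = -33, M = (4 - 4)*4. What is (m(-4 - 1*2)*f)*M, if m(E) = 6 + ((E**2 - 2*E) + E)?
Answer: 0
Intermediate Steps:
M = 0 (M = 0*4 = 0)
m(E) = 6 + E**2 - E (m(E) = 6 + (E**2 - E) = 6 + E**2 - E)
(m(-4 - 1*2)*f)*M = ((6 + (-4 - 1*2)**2 - (-4 - 1*2))*(-33))*0 = ((6 + (-4 - 2)**2 - (-4 - 2))*(-33))*0 = ((6 + (-6)**2 - 1*(-6))*(-33))*0 = ((6 + 36 + 6)*(-33))*0 = (48*(-33))*0 = -1584*0 = 0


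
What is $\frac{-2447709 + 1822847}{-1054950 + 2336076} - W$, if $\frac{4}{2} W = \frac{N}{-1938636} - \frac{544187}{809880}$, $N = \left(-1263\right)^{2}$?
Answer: $\frac{40635660507433}{156508552809840} \approx 0.25964$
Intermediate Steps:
$N = 1595169$
$W = - \frac{3834764671}{5130923280}$ ($W = \frac{\frac{1595169}{-1938636} - \frac{544187}{809880}}{2} = \frac{1595169 \left(- \frac{1}{1938636}\right) - \frac{32011}{47640}}{2} = \frac{- \frac{177241}{215404} - \frac{32011}{47640}}{2} = \frac{1}{2} \left(- \frac{3834764671}{2565461640}\right) = - \frac{3834764671}{5130923280} \approx -0.74738$)
$\frac{-2447709 + 1822847}{-1054950 + 2336076} - W = \frac{-2447709 + 1822847}{-1054950 + 2336076} - - \frac{3834764671}{5130923280} = - \frac{624862}{1281126} + \frac{3834764671}{5130923280} = \left(-624862\right) \frac{1}{1281126} + \frac{3834764671}{5130923280} = - \frac{44633}{91509} + \frac{3834764671}{5130923280} = \frac{40635660507433}{156508552809840}$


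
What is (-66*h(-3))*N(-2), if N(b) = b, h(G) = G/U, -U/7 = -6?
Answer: -66/7 ≈ -9.4286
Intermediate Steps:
U = 42 (U = -7*(-6) = 42)
h(G) = G/42
(-66*h(-3))*N(-2) = -11*(-3)/7*(-2) = -66*(-1/14)*(-2) = (33/7)*(-2) = -66/7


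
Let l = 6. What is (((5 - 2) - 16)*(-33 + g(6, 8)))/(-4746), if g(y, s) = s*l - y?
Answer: 39/1582 ≈ 0.024652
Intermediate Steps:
g(y, s) = -y + 6*s (g(y, s) = s*6 - y = 6*s - y = -y + 6*s)
(((5 - 2) - 16)*(-33 + g(6, 8)))/(-4746) = (((5 - 2) - 16)*(-33 + (-1*6 + 6*8)))/(-4746) = ((3 - 16)*(-33 + (-6 + 48)))*(-1/4746) = -13*(-33 + 42)*(-1/4746) = -13*9*(-1/4746) = -117*(-1/4746) = 39/1582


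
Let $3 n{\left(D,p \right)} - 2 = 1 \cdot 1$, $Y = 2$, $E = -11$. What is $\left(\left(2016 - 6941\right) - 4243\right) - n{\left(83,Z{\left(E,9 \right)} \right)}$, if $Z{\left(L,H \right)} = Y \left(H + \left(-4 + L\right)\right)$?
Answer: $-9169$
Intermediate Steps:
$Z{\left(L,H \right)} = -8 + 2 H + 2 L$ ($Z{\left(L,H \right)} = 2 \left(H + \left(-4 + L\right)\right) = 2 \left(-4 + H + L\right) = -8 + 2 H + 2 L$)
$n{\left(D,p \right)} = 1$ ($n{\left(D,p \right)} = \frac{2}{3} + \frac{1 \cdot 1}{3} = \frac{2}{3} + \frac{1}{3} \cdot 1 = \frac{2}{3} + \frac{1}{3} = 1$)
$\left(\left(2016 - 6941\right) - 4243\right) - n{\left(83,Z{\left(E,9 \right)} \right)} = \left(\left(2016 - 6941\right) - 4243\right) - 1 = \left(-4925 - 4243\right) - 1 = -9168 - 1 = -9169$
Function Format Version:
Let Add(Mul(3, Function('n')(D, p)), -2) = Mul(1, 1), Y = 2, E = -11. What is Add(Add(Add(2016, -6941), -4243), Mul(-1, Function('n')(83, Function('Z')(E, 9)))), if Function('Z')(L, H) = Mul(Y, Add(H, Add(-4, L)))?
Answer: -9169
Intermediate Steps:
Function('Z')(L, H) = Add(-8, Mul(2, H), Mul(2, L)) (Function('Z')(L, H) = Mul(2, Add(H, Add(-4, L))) = Mul(2, Add(-4, H, L)) = Add(-8, Mul(2, H), Mul(2, L)))
Function('n')(D, p) = 1 (Function('n')(D, p) = Add(Rational(2, 3), Mul(Rational(1, 3), Mul(1, 1))) = Add(Rational(2, 3), Mul(Rational(1, 3), 1)) = Add(Rational(2, 3), Rational(1, 3)) = 1)
Add(Add(Add(2016, -6941), -4243), Mul(-1, Function('n')(83, Function('Z')(E, 9)))) = Add(Add(Add(2016, -6941), -4243), Mul(-1, 1)) = Add(Add(-4925, -4243), -1) = Add(-9168, -1) = -9169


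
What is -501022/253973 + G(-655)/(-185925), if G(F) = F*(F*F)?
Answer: 2851045977101/1888797201 ≈ 1509.5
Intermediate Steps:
G(F) = F³ (G(F) = F*F² = F³)
-501022/253973 + G(-655)/(-185925) = -501022/253973 + (-655)³/(-185925) = -501022*1/253973 - 281011375*(-1/185925) = -501022/253973 + 11240455/7437 = 2851045977101/1888797201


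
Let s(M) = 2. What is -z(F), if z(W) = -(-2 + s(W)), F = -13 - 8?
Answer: 0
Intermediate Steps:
F = -21
z(W) = 0 (z(W) = -(-2 + 2) = -1*0 = 0)
-z(F) = -1*0 = 0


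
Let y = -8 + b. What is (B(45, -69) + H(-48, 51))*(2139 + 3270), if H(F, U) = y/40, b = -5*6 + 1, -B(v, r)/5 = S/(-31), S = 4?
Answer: -1876923/1240 ≈ -1513.6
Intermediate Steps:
B(v, r) = 20/31 (B(v, r) = -20/(-31) = -20*(-1)/31 = -5*(-4/31) = 20/31)
b = -29 (b = -30 + 1 = -29)
y = -37 (y = -8 - 29 = -37)
H(F, U) = -37/40
(B(45, -69) + H(-48, 51))*(2139 + 3270) = (20/31 - 37/40)*(2139 + 3270) = -347/1240*5409 = -1876923/1240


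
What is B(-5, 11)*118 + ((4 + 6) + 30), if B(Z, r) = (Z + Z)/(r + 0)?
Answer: -740/11 ≈ -67.273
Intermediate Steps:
B(Z, r) = 2*Z/r (B(Z, r) = (2*Z)/r = 2*Z/r)
B(-5, 11)*118 + ((4 + 6) + 30) = (2*(-5)/11)*118 + ((4 + 6) + 30) = (2*(-5)*(1/11))*118 + (10 + 30) = -10/11*118 + 40 = -1180/11 + 40 = -740/11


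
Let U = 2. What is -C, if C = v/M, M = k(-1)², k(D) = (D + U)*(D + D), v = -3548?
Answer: 887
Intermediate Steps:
k(D) = 2*D*(2 + D) (k(D) = (D + 2)*(D + D) = (2 + D)*(2*D) = 2*D*(2 + D))
M = 4 (M = (2*(-1)*(2 - 1))² = (2*(-1)*1)² = (-2)² = 4)
C = -887 (C = -3548/4 = -3548*¼ = -887)
-C = -1*(-887) = 887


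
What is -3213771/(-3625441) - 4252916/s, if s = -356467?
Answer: 16564299343013/1292350076947 ≈ 12.817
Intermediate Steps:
-3213771/(-3625441) - 4252916/s = -3213771/(-3625441) - 4252916/(-356467) = -3213771*(-1/3625441) - 4252916*(-1/356467) = 3213771/3625441 + 4252916/356467 = 16564299343013/1292350076947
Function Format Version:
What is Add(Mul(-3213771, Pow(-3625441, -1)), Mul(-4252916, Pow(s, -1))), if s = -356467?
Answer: Rational(16564299343013, 1292350076947) ≈ 12.817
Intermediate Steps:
Add(Mul(-3213771, Pow(-3625441, -1)), Mul(-4252916, Pow(s, -1))) = Add(Mul(-3213771, Pow(-3625441, -1)), Mul(-4252916, Pow(-356467, -1))) = Add(Mul(-3213771, Rational(-1, 3625441)), Mul(-4252916, Rational(-1, 356467))) = Add(Rational(3213771, 3625441), Rational(4252916, 356467)) = Rational(16564299343013, 1292350076947)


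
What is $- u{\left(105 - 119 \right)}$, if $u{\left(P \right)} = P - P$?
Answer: $0$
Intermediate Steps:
$u{\left(P \right)} = 0$
$- u{\left(105 - 119 \right)} = \left(-1\right) 0 = 0$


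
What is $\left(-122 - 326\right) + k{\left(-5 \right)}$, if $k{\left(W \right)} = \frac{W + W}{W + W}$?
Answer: $-447$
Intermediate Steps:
$k{\left(W \right)} = 1$ ($k{\left(W \right)} = \frac{2 W}{2 W} = 2 W \frac{1}{2 W} = 1$)
$\left(-122 - 326\right) + k{\left(-5 \right)} = \left(-122 - 326\right) + 1 = -448 + 1 = -447$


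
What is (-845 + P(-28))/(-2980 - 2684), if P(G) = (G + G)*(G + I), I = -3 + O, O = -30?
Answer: -857/1888 ≈ -0.45392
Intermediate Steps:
I = -33 (I = -3 - 30 = -33)
P(G) = 2*G*(-33 + G) (P(G) = (G + G)*(G - 33) = (2*G)*(-33 + G) = 2*G*(-33 + G))
(-845 + P(-28))/(-2980 - 2684) = (-845 + 2*(-28)*(-33 - 28))/(-2980 - 2684) = (-845 + 2*(-28)*(-61))/(-5664) = (-845 + 3416)*(-1/5664) = 2571*(-1/5664) = -857/1888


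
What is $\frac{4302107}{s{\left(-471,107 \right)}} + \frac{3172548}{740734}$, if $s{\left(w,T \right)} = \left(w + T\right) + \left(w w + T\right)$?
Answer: $\frac{1944851401285}{82067401328} \approx 23.698$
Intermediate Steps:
$s{\left(w,T \right)} = w + w^{2} + 2 T$ ($s{\left(w,T \right)} = \left(T + w\right) + \left(w^{2} + T\right) = \left(T + w\right) + \left(T + w^{2}\right) = w + w^{2} + 2 T$)
$\frac{4302107}{s{\left(-471,107 \right)}} + \frac{3172548}{740734} = \frac{4302107}{-471 + \left(-471\right)^{2} + 2 \cdot 107} + \frac{3172548}{740734} = \frac{4302107}{-471 + 221841 + 214} + 3172548 \cdot \frac{1}{740734} = \frac{4302107}{221584} + \frac{1586274}{370367} = \frac{1944851401285}{82067401328}$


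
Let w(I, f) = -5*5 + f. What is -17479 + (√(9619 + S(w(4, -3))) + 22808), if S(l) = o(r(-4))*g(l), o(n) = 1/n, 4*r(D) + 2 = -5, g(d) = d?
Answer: 5329 + √9635 ≈ 5427.2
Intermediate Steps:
w(I, f) = -25 + f
r(D) = -7/4 (r(D) = -½ + (¼)*(-5) = -½ - 5/4 = -7/4)
S(l) = -4*l/7 (S(l) = l/(-7/4) = -4*l/7)
-17479 + (√(9619 + S(w(4, -3))) + 22808) = -17479 + (√(9619 - 4*(-25 - 3)/7) + 22808) = -17479 + (√(9619 - 4/7*(-28)) + 22808) = -17479 + (√(9619 + 16) + 22808) = -17479 + (√9635 + 22808) = -17479 + (22808 + √9635) = 5329 + √9635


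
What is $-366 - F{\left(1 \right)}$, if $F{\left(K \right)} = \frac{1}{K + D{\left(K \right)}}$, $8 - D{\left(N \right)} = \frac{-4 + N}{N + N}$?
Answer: $- \frac{7688}{21} \approx -366.1$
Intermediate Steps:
$D{\left(N \right)} = 8 - \frac{-4 + N}{2 N}$ ($D{\left(N \right)} = 8 - \frac{-4 + N}{N + N} = 8 - \frac{-4 + N}{2 N}$)
$F{\left(K \right)} = \frac{1}{\frac{15}{2} + K + \frac{2}{K}}$ ($F{\left(K \right)} = \frac{1}{K + \left(\frac{15}{2} + \frac{2}{K}\right)} = \frac{1}{\frac{15}{2} + K + \frac{2}{K}}$)
$-366 - F{\left(1 \right)} = -366 - 2 \cdot 1 \frac{1}{4 + 2 \cdot 1^{2} + 15 \cdot 1} = -366 - 2 \cdot 1 \frac{1}{4 + 2 \cdot 1 + 15} = -366 - 2 \cdot 1 \frac{1}{4 + 2 + 15} = -366 - 2 \cdot 1 \cdot \frac{1}{21} = -366 - \frac{2}{21} = - \frac{7688}{21}$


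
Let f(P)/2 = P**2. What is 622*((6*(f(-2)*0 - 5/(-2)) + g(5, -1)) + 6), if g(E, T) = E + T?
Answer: 15550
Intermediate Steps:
f(P) = 2*P**2
622*((6*(f(-2)*0 - 5/(-2)) + g(5, -1)) + 6) = 622*((6*((2*(-2)**2)*0 - 5/(-2)) + (5 - 1)) + 6) = 622*((6*((2*4)*0 - 5*(-1/2)) + 4) + 6) = 622*((6*(8*0 + 5/2) + 4) + 6) = 622*((6*(0 + 5/2) + 4) + 6) = 622*((6*(5/2) + 4) + 6) = 622*((15 + 4) + 6) = 622*(19 + 6) = 622*25 = 15550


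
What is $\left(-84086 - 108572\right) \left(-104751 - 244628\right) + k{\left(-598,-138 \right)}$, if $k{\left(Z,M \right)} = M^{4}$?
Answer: $67673333318$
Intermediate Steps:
$\left(-84086 - 108572\right) \left(-104751 - 244628\right) + k{\left(-598,-138 \right)} = \left(-84086 - 108572\right) \left(-104751 - 244628\right) + \left(-138\right)^{4} = \left(-192658\right) \left(-349379\right) + 362673936 = 67310659382 + 362673936 = 67673333318$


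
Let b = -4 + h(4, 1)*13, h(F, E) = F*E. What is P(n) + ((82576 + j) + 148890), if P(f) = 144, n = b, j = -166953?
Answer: 64657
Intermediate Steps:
h(F, E) = E*F
b = 48 (b = -4 + (1*4)*13 = -4 + 4*13 = -4 + 52 = 48)
n = 48
P(n) + ((82576 + j) + 148890) = 144 + ((82576 - 166953) + 148890) = 144 + (-84377 + 148890) = 144 + 64513 = 64657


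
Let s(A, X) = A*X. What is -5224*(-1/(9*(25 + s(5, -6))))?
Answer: -5224/45 ≈ -116.09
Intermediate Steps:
-5224*(-1/(9*(25 + s(5, -6)))) = -5224*(-1/(9*(25 + 5*(-6)))) = -5224*(-1/(9*(25 - 30))) = -5224/((-9*(-5))) = -5224/45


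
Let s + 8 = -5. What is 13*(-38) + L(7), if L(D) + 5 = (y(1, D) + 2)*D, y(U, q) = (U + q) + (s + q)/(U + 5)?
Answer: -436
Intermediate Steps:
s = -13 (s = -8 - 5 = -13)
y(U, q) = U + q + (-13 + q)/(5 + U) (y(U, q) = (U + q) + (-13 + q)/(U + 5) = (U + q) + (-13 + q)/(5 + U) = U + q + (-13 + q)/(5 + U))
L(D) = -5 + D*(⅚ + 7*D/6) (L(D) = -5 + ((-13 + 1² + 5*1 + 6*D + 1*D)/(5 + 1) + 2)*D = -5 + ((-13 + 1 + 5 + 6*D + D)/6 + 2)*D = -5 + ((-7 + 7*D)/6 + 2)*D = -5 + ((-7/6 + 7*D/6) + 2)*D = -5 + (⅚ + 7*D/6)*D = -5 + D*(⅚ + 7*D/6))
13*(-38) + L(7) = 13*(-38) + (-5 + (⅚)*7 + (7/6)*7²) = -494 + (-5 + 35/6 + (7/6)*49) = -494 + (-5 + 35/6 + 343/6) = -494 + 58 = -436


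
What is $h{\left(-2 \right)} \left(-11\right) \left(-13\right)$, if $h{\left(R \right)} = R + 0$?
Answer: $-286$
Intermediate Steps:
$h{\left(R \right)} = R$
$h{\left(-2 \right)} \left(-11\right) \left(-13\right) = \left(-2\right) \left(-11\right) \left(-13\right) = 22 \left(-13\right) = -286$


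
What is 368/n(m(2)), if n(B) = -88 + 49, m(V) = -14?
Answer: -368/39 ≈ -9.4359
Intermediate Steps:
n(B) = -39
368/n(m(2)) = 368/(-39) = 368*(-1/39) = -368/39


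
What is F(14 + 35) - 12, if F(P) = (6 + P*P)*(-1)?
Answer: -2419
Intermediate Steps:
F(P) = -6 - P² (F(P) = (6 + P²)*(-1) = -6 - P²)
F(14 + 35) - 12 = (-6 - (14 + 35)²) - 12 = (-6 - 1*49²) - 12 = (-6 - 1*2401) - 12 = (-6 - 2401) - 12 = -2407 - 12 = -2419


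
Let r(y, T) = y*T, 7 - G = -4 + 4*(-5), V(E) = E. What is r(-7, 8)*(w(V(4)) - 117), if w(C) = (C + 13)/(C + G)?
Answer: 32624/5 ≈ 6524.8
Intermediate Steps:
G = 31 (G = 7 - (-4 + 4*(-5)) = 7 - (-4 - 20) = 7 - 1*(-24) = 7 + 24 = 31)
r(y, T) = T*y
w(C) = (13 + C)/(31 + C) (w(C) = (C + 13)/(C + 31) = (13 + C)/(31 + C))
r(-7, 8)*(w(V(4)) - 117) = (8*(-7))*((13 + 4)/(31 + 4) - 117) = -56*(17/35 - 117) = -56*(-4078/35) = 32624/5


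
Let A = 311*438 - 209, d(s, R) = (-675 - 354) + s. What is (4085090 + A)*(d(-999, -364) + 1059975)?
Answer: 4465699023753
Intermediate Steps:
d(s, R) = -1029 + s
A = 136009 (A = 136218 - 209 = 136009)
(4085090 + A)*(d(-999, -364) + 1059975) = (4085090 + 136009)*((-1029 - 999) + 1059975) = 4221099*(-2028 + 1059975) = 4221099*1057947 = 4465699023753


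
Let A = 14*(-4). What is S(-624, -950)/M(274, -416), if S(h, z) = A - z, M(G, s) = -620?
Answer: -447/310 ≈ -1.4419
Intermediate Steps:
A = -56
S(h, z) = -56 - z
S(-624, -950)/M(274, -416) = (-56 - 1*(-950))/(-620) = (-56 + 950)*(-1/620) = 894*(-1/620) = -447/310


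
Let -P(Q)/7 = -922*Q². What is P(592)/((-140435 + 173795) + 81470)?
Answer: 1130947328/57415 ≈ 19698.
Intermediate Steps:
P(Q) = 6454*Q² (P(Q) = -(-6454)*Q² = 6454*Q²)
P(592)/((-140435 + 173795) + 81470) = (6454*592²)/((-140435 + 173795) + 81470) = (6454*350464)/(33360 + 81470) = 2261894656/114830 = 2261894656*(1/114830) = 1130947328/57415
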